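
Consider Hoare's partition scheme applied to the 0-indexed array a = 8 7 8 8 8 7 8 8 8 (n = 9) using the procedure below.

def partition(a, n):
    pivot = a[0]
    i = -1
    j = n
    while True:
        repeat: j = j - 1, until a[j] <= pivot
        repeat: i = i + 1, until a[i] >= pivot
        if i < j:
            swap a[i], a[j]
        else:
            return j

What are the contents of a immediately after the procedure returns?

pivot = a[0] = 8; i = -1, j = 9
j→8 (a[8]=8≤8), i→0 (a[0]=8≥8); i<j, swap → 8 7 8 8 8 7 8 8 8
j→7 (a[7]=8≤8), i→2 (a[2]=8≥8); i<j, swap → 8 7 8 8 8 7 8 8 8
j→6 (a[6]=8≤8), i→3 (a[3]=8≥8); i<j, swap → 8 7 8 8 8 7 8 8 8
j→5 (a[5]=7≤8), i→4 (a[4]=8≥8); i<j, swap → 8 7 8 8 7 8 8 8 8
j→4, i→5; i≥j, return j=4. a = 8 7 8 8 7 8 8 8 8

8 7 8 8 7 8 8 8 8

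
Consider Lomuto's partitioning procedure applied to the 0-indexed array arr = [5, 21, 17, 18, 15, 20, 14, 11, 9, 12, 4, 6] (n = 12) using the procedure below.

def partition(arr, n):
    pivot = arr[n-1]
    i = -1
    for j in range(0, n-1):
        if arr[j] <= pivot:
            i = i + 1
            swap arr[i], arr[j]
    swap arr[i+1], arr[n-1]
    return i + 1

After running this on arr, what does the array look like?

[5, 4, 6, 18, 15, 20, 14, 11, 9, 12, 21, 17]

pivot=6, i=-1
j=0: 5≤6, i=0, swap(0,0) ⇒ [5, 21, 17, 18, 15, 20, 14, 11, 9, 12, 4, 6]
j=1: 21>6, skip
j=2: 17>6, skip
j=3: 18>6, skip
j=4: 15>6, skip
j=5: 20>6, skip
j=6: 14>6, skip
j=7: 11>6, skip
j=8: 9>6, skip
j=9: 12>6, skip
j=10: 4≤6, i=1, swap(1,10) ⇒ [5, 4, 17, 18, 15, 20, 14, 11, 9, 12, 21, 6]
swap(2,11) ⇒ [5, 4, 6, 18, 15, 20, 14, 11, 9, 12, 21, 17]; return 2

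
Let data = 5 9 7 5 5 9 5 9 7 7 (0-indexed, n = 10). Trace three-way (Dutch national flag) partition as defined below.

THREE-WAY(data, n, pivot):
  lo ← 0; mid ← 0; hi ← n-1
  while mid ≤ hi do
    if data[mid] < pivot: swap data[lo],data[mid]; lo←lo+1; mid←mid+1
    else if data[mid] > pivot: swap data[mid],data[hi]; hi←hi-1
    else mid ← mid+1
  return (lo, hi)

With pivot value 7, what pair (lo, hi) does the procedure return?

pivot = 7; lo=0, mid=0, hi=9
data[mid]=5<7: swap data[0],data[0]; lo=1,mid=1 → 5 9 7 5 5 9 5 9 7 7
data[mid]=9>7: swap data[1],data[9]; hi=8 → 5 7 7 5 5 9 5 9 7 9
data[mid]=7=7: mid=2
data[mid]=7=7: mid=3
data[mid]=5<7: swap data[1],data[3]; lo=2,mid=4 → 5 5 7 7 5 9 5 9 7 9
data[mid]=5<7: swap data[2],data[4]; lo=3,mid=5 → 5 5 5 7 7 9 5 9 7 9
data[mid]=9>7: swap data[5],data[8]; hi=7 → 5 5 5 7 7 7 5 9 9 9
data[mid]=7=7: mid=6
data[mid]=5<7: swap data[3],data[6]; lo=4,mid=7 → 5 5 5 5 7 7 7 9 9 9
data[mid]=9>7: swap data[7],data[7]; hi=6 → 5 5 5 5 7 7 7 9 9 9
end: lo=4, hi=6; data = 5 5 5 5 7 7 7 9 9 9

(4, 6)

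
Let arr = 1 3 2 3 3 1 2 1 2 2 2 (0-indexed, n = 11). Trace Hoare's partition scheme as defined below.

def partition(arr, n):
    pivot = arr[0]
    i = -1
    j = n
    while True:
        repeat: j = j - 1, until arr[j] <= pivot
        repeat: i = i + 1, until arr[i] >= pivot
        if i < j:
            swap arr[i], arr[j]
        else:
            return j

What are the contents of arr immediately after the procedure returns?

1 1 2 3 3 3 2 1 2 2 2

pivot=1
j stops at 7 (1), i stops at 0 (1); swap ⇒ 1 3 2 3 3 1 2 1 2 2 2
j stops at 5 (1), i stops at 1 (3); swap ⇒ 1 1 2 3 3 3 2 1 2 2 2
j stops at 1, i stops at 2; i≥j ⇒ return 1. arr=1 1 2 3 3 3 2 1 2 2 2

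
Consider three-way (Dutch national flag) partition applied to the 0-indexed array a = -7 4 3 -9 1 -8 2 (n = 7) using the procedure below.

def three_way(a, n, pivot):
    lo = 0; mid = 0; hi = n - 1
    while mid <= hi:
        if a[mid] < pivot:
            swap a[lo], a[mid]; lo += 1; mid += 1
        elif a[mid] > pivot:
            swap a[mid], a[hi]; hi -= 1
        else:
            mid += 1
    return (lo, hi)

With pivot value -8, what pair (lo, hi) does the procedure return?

(1, 1)

pivot = -8; lo=0, mid=0, hi=6
a[mid]=-7>-8: swap a[0],a[6]; hi=5 → 2 4 3 -9 1 -8 -7
a[mid]=2>-8: swap a[0],a[5]; hi=4 → -8 4 3 -9 1 2 -7
a[mid]=-8=-8: mid=1
a[mid]=4>-8: swap a[1],a[4]; hi=3 → -8 1 3 -9 4 2 -7
a[mid]=1>-8: swap a[1],a[3]; hi=2 → -8 -9 3 1 4 2 -7
a[mid]=-9<-8: swap a[0],a[1]; lo=1,mid=2 → -9 -8 3 1 4 2 -7
a[mid]=3>-8: swap a[2],a[2]; hi=1 → -9 -8 3 1 4 2 -7
end: lo=1, hi=1; a = -9 -8 3 1 4 2 -7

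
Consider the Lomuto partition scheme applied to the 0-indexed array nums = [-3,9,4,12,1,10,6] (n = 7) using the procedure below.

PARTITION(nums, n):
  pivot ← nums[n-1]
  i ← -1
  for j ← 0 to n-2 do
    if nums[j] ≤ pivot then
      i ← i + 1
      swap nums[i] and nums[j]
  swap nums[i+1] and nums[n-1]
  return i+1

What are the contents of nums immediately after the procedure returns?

pivot = nums[6] = 6; i = -1
j=0: nums[0]=-3 ≤ 6 → i=0, swap nums[0],nums[0] (no change) → [-3,9,4,12,1,10,6]
j=1: nums[1]=9 > 6 → no swap
j=2: nums[2]=4 ≤ 6 → i=1, swap nums[1],nums[2] → [-3,4,9,12,1,10,6]
j=3: nums[3]=12 > 6 → no swap
j=4: nums[4]=1 ≤ 6 → i=2, swap nums[2],nums[4] → [-3,4,1,12,9,10,6]
j=5: nums[5]=10 > 6 → no swap
final swap nums[3],nums[6] → [-3,4,1,6,9,10,12]; return 3

[-3,4,1,6,9,10,12]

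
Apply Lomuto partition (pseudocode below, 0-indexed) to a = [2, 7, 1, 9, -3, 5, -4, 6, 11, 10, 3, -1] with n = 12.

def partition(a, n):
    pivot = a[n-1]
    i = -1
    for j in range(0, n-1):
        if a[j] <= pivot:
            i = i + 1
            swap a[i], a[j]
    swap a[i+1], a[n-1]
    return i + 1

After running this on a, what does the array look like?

pivot=-1, i=-1
j=0: 2>-1, skip
j=1: 7>-1, skip
j=2: 1>-1, skip
j=3: 9>-1, skip
j=4: -3≤-1, i=0, swap(0,4) ⇒ [-3, 7, 1, 9, 2, 5, -4, 6, 11, 10, 3, -1]
j=5: 5>-1, skip
j=6: -4≤-1, i=1, swap(1,6) ⇒ [-3, -4, 1, 9, 2, 5, 7, 6, 11, 10, 3, -1]
j=7: 6>-1, skip
j=8: 11>-1, skip
j=9: 10>-1, skip
j=10: 3>-1, skip
swap(2,11) ⇒ [-3, -4, -1, 9, 2, 5, 7, 6, 11, 10, 3, 1]; return 2

[-3, -4, -1, 9, 2, 5, 7, 6, 11, 10, 3, 1]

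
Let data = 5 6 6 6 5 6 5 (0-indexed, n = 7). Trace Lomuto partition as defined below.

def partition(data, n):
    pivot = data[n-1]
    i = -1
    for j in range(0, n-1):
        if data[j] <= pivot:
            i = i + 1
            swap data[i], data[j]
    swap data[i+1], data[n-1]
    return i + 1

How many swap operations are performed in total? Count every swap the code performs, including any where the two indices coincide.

pivot = data[6] = 5; i = -1
j=0: data[0]=5 ≤ 5 → i=0, swap data[0],data[0] (no change) → 5 6 6 6 5 6 5
j=1: data[1]=6 > 5 → no swap
j=2: data[2]=6 > 5 → no swap
j=3: data[3]=6 > 5 → no swap
j=4: data[4]=5 ≤ 5 → i=1, swap data[1],data[4] → 5 5 6 6 6 6 5
j=5: data[5]=6 > 5 → no swap
final swap data[2],data[6] → 5 5 5 6 6 6 6; return 2

3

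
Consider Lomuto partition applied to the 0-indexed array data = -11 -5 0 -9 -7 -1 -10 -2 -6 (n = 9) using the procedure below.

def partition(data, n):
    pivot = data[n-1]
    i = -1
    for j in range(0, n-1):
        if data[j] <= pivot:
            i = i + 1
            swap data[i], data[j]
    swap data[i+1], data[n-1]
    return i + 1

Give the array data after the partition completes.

pivot = data[8] = -6; i = -1
j=0: data[0]=-11 ≤ -6 → i=0, swap data[0],data[0] (no change) → -11 -5 0 -9 -7 -1 -10 -2 -6
j=1: data[1]=-5 > -6 → no swap
j=2: data[2]=0 > -6 → no swap
j=3: data[3]=-9 ≤ -6 → i=1, swap data[1],data[3] → -11 -9 0 -5 -7 -1 -10 -2 -6
j=4: data[4]=-7 ≤ -6 → i=2, swap data[2],data[4] → -11 -9 -7 -5 0 -1 -10 -2 -6
j=5: data[5]=-1 > -6 → no swap
j=6: data[6]=-10 ≤ -6 → i=3, swap data[3],data[6] → -11 -9 -7 -10 0 -1 -5 -2 -6
j=7: data[7]=-2 > -6 → no swap
final swap data[4],data[8] → -11 -9 -7 -10 -6 -1 -5 -2 0; return 4

-11 -9 -7 -10 -6 -1 -5 -2 0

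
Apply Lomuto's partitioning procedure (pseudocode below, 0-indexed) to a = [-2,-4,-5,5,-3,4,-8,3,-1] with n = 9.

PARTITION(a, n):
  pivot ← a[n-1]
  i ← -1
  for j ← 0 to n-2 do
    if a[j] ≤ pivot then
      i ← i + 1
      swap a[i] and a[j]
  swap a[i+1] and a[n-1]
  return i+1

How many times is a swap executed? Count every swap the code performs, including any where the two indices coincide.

pivot=-1, i=-1
j=0: -2≤-1, i=0, swap(0,0) ⇒ [-2,-4,-5,5,-3,4,-8,3,-1]
j=1: -4≤-1, i=1, swap(1,1) ⇒ [-2,-4,-5,5,-3,4,-8,3,-1]
j=2: -5≤-1, i=2, swap(2,2) ⇒ [-2,-4,-5,5,-3,4,-8,3,-1]
j=3: 5>-1, skip
j=4: -3≤-1, i=3, swap(3,4) ⇒ [-2,-4,-5,-3,5,4,-8,3,-1]
j=5: 4>-1, skip
j=6: -8≤-1, i=4, swap(4,6) ⇒ [-2,-4,-5,-3,-8,4,5,3,-1]
j=7: 3>-1, skip
swap(5,8) ⇒ [-2,-4,-5,-3,-8,-1,5,3,4]; return 5

6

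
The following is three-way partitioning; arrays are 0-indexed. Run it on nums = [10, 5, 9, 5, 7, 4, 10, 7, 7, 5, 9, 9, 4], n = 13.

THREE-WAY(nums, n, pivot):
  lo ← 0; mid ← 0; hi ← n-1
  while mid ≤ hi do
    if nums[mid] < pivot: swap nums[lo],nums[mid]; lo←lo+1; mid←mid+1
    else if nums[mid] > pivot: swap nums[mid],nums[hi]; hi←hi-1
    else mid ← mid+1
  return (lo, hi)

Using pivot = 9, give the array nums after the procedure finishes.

[4, 5, 5, 7, 4, 7, 7, 5, 9, 9, 9, 10, 10]

pivot = 9; lo=0, mid=0, hi=12
nums[mid]=10>9: swap nums[0],nums[12]; hi=11 → [4, 5, 9, 5, 7, 4, 10, 7, 7, 5, 9, 9, 10]
nums[mid]=4<9: swap nums[0],nums[0]; lo=1,mid=1 → [4, 5, 9, 5, 7, 4, 10, 7, 7, 5, 9, 9, 10]
nums[mid]=5<9: swap nums[1],nums[1]; lo=2,mid=2 → [4, 5, 9, 5, 7, 4, 10, 7, 7, 5, 9, 9, 10]
nums[mid]=9=9: mid=3
nums[mid]=5<9: swap nums[2],nums[3]; lo=3,mid=4 → [4, 5, 5, 9, 7, 4, 10, 7, 7, 5, 9, 9, 10]
nums[mid]=7<9: swap nums[3],nums[4]; lo=4,mid=5 → [4, 5, 5, 7, 9, 4, 10, 7, 7, 5, 9, 9, 10]
nums[mid]=4<9: swap nums[4],nums[5]; lo=5,mid=6 → [4, 5, 5, 7, 4, 9, 10, 7, 7, 5, 9, 9, 10]
nums[mid]=10>9: swap nums[6],nums[11]; hi=10 → [4, 5, 5, 7, 4, 9, 9, 7, 7, 5, 9, 10, 10]
nums[mid]=9=9: mid=7
nums[mid]=7<9: swap nums[5],nums[7]; lo=6,mid=8 → [4, 5, 5, 7, 4, 7, 9, 9, 7, 5, 9, 10, 10]
nums[mid]=7<9: swap nums[6],nums[8]; lo=7,mid=9 → [4, 5, 5, 7, 4, 7, 7, 9, 9, 5, 9, 10, 10]
nums[mid]=5<9: swap nums[7],nums[9]; lo=8,mid=10 → [4, 5, 5, 7, 4, 7, 7, 5, 9, 9, 9, 10, 10]
nums[mid]=9=9: mid=11
end: lo=8, hi=10; nums = [4, 5, 5, 7, 4, 7, 7, 5, 9, 9, 9, 10, 10]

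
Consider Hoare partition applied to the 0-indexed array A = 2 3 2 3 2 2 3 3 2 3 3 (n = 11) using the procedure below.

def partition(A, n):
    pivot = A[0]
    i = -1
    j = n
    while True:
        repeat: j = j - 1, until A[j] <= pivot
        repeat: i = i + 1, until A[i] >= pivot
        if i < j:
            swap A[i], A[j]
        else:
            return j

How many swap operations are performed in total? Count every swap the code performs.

pivot = A[0] = 2; i = -1, j = 11
j→8 (A[8]=2≤2), i→0 (A[0]=2≥2); i<j, swap → 2 3 2 3 2 2 3 3 2 3 3
j→5 (A[5]=2≤2), i→1 (A[1]=3≥2); i<j, swap → 2 2 2 3 2 3 3 3 2 3 3
j→4 (A[4]=2≤2), i→2 (A[2]=2≥2); i<j, swap → 2 2 2 3 2 3 3 3 2 3 3
j→2, i→3; i≥j, return j=2. A = 2 2 2 3 2 3 3 3 2 3 3

3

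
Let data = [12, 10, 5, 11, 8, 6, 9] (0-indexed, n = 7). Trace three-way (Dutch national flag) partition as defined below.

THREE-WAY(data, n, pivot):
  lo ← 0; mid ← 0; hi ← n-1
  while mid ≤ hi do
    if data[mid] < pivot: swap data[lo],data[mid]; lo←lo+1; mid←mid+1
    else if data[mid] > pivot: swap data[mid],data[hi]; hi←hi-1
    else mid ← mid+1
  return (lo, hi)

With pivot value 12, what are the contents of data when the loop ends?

[10, 5, 11, 8, 6, 9, 12]

pivot = 12; lo=0, mid=0, hi=6
data[mid]=12=12: mid=1
data[mid]=10<12: swap data[0],data[1]; lo=1,mid=2 → [10, 12, 5, 11, 8, 6, 9]
data[mid]=5<12: swap data[1],data[2]; lo=2,mid=3 → [10, 5, 12, 11, 8, 6, 9]
data[mid]=11<12: swap data[2],data[3]; lo=3,mid=4 → [10, 5, 11, 12, 8, 6, 9]
data[mid]=8<12: swap data[3],data[4]; lo=4,mid=5 → [10, 5, 11, 8, 12, 6, 9]
data[mid]=6<12: swap data[4],data[5]; lo=5,mid=6 → [10, 5, 11, 8, 6, 12, 9]
data[mid]=9<12: swap data[5],data[6]; lo=6,mid=7 → [10, 5, 11, 8, 6, 9, 12]
end: lo=6, hi=6; data = [10, 5, 11, 8, 6, 9, 12]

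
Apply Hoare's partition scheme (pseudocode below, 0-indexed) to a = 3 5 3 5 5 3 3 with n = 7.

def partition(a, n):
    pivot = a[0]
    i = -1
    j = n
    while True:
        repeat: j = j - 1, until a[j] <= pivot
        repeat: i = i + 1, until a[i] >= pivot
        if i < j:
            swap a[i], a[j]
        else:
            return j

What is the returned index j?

pivot = a[0] = 3; i = -1, j = 7
j→6 (a[6]=3≤3), i→0 (a[0]=3≥3); i<j, swap → 3 5 3 5 5 3 3
j→5 (a[5]=3≤3), i→1 (a[1]=5≥3); i<j, swap → 3 3 3 5 5 5 3
j→2, i→2; i≥j, return j=2. a = 3 3 3 5 5 5 3

2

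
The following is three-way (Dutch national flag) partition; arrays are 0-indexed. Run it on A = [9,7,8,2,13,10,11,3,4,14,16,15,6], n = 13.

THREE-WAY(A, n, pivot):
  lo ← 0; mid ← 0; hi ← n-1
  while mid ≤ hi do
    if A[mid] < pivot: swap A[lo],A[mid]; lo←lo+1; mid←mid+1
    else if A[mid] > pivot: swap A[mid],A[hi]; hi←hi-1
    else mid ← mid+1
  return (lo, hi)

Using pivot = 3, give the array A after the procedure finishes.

lo=0 mid=0 hi=12
9>3: swap(0,12), hi=11 ⇒ [6,7,8,2,13,10,11,3,4,14,16,15,9]
6>3: swap(0,11), hi=10 ⇒ [15,7,8,2,13,10,11,3,4,14,16,6,9]
15>3: swap(0,10), hi=9 ⇒ [16,7,8,2,13,10,11,3,4,14,15,6,9]
16>3: swap(0,9), hi=8 ⇒ [14,7,8,2,13,10,11,3,4,16,15,6,9]
14>3: swap(0,8), hi=7 ⇒ [4,7,8,2,13,10,11,3,14,16,15,6,9]
4>3: swap(0,7), hi=6 ⇒ [3,7,8,2,13,10,11,4,14,16,15,6,9]
3=3: mid=1
7>3: swap(1,6), hi=5 ⇒ [3,11,8,2,13,10,7,4,14,16,15,6,9]
11>3: swap(1,5), hi=4 ⇒ [3,10,8,2,13,11,7,4,14,16,15,6,9]
10>3: swap(1,4), hi=3 ⇒ [3,13,8,2,10,11,7,4,14,16,15,6,9]
13>3: swap(1,3), hi=2 ⇒ [3,2,8,13,10,11,7,4,14,16,15,6,9]
2<3: swap(0,1), lo=1 mid=2 ⇒ [2,3,8,13,10,11,7,4,14,16,15,6,9]
8>3: swap(2,2), hi=1 ⇒ [2,3,8,13,10,11,7,4,14,16,15,6,9]
done. lo=1 hi=1; A=[2,3,8,13,10,11,7,4,14,16,15,6,9]

[2,3,8,13,10,11,7,4,14,16,15,6,9]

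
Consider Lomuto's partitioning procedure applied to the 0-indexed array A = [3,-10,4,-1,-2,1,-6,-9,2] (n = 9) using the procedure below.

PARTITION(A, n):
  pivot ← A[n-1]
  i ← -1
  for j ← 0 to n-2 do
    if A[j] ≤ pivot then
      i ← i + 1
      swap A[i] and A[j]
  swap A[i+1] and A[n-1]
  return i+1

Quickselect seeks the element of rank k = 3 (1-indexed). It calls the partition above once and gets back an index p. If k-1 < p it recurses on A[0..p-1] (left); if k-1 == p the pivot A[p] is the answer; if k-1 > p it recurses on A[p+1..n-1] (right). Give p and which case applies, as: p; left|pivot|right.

pivot = A[8] = 2; i = -1
j=0: A[0]=3 > 2 → no swap
j=1: A[1]=-10 ≤ 2 → i=0, swap A[0],A[1] → [-10,3,4,-1,-2,1,-6,-9,2]
j=2: A[2]=4 > 2 → no swap
j=3: A[3]=-1 ≤ 2 → i=1, swap A[1],A[3] → [-10,-1,4,3,-2,1,-6,-9,2]
j=4: A[4]=-2 ≤ 2 → i=2, swap A[2],A[4] → [-10,-1,-2,3,4,1,-6,-9,2]
j=5: A[5]=1 ≤ 2 → i=3, swap A[3],A[5] → [-10,-1,-2,1,4,3,-6,-9,2]
j=6: A[6]=-6 ≤ 2 → i=4, swap A[4],A[6] → [-10,-1,-2,1,-6,3,4,-9,2]
j=7: A[7]=-9 ≤ 2 → i=5, swap A[5],A[7] → [-10,-1,-2,1,-6,-9,4,3,2]
final swap A[6],A[8] → [-10,-1,-2,1,-6,-9,2,3,4]; return 6
p = 6; k-1 = 2 < 6 ⇒ left

6; left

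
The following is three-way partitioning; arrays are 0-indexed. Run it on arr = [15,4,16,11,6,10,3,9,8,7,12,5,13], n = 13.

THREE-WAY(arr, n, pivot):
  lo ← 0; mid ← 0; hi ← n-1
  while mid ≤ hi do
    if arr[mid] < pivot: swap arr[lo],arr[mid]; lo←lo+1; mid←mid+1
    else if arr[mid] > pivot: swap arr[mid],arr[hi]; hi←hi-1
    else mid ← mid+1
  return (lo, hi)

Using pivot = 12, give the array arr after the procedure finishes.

[5,4,11,6,10,3,9,8,7,12,16,13,15]

lo=0 mid=0 hi=12
15>12: swap(0,12), hi=11 ⇒ [13,4,16,11,6,10,3,9,8,7,12,5,15]
13>12: swap(0,11), hi=10 ⇒ [5,4,16,11,6,10,3,9,8,7,12,13,15]
5<12: swap(0,0), lo=1 mid=1 ⇒ [5,4,16,11,6,10,3,9,8,7,12,13,15]
4<12: swap(1,1), lo=2 mid=2 ⇒ [5,4,16,11,6,10,3,9,8,7,12,13,15]
16>12: swap(2,10), hi=9 ⇒ [5,4,12,11,6,10,3,9,8,7,16,13,15]
12=12: mid=3
11<12: swap(2,3), lo=3 mid=4 ⇒ [5,4,11,12,6,10,3,9,8,7,16,13,15]
6<12: swap(3,4), lo=4 mid=5 ⇒ [5,4,11,6,12,10,3,9,8,7,16,13,15]
10<12: swap(4,5), lo=5 mid=6 ⇒ [5,4,11,6,10,12,3,9,8,7,16,13,15]
3<12: swap(5,6), lo=6 mid=7 ⇒ [5,4,11,6,10,3,12,9,8,7,16,13,15]
9<12: swap(6,7), lo=7 mid=8 ⇒ [5,4,11,6,10,3,9,12,8,7,16,13,15]
8<12: swap(7,8), lo=8 mid=9 ⇒ [5,4,11,6,10,3,9,8,12,7,16,13,15]
7<12: swap(8,9), lo=9 mid=10 ⇒ [5,4,11,6,10,3,9,8,7,12,16,13,15]
done. lo=9 hi=9; arr=[5,4,11,6,10,3,9,8,7,12,16,13,15]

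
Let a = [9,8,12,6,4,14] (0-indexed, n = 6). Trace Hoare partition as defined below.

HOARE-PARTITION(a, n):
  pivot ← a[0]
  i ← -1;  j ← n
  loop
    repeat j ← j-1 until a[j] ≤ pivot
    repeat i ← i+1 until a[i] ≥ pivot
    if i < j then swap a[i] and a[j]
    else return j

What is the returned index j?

pivot=9
j stops at 4 (4), i stops at 0 (9); swap ⇒ [4,8,12,6,9,14]
j stops at 3 (6), i stops at 2 (12); swap ⇒ [4,8,6,12,9,14]
j stops at 2, i stops at 3; i≥j ⇒ return 2. a=[4,8,6,12,9,14]

2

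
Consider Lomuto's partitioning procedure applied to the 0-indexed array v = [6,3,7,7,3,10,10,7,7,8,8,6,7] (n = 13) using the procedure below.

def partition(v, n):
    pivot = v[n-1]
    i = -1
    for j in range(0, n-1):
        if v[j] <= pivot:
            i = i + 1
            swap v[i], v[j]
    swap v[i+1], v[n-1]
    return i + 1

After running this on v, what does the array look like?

pivot = v[12] = 7; i = -1
j=0: v[0]=6 ≤ 7 → i=0, swap v[0],v[0] (no change) → [6,3,7,7,3,10,10,7,7,8,8,6,7]
j=1: v[1]=3 ≤ 7 → i=1, swap v[1],v[1] (no change) → [6,3,7,7,3,10,10,7,7,8,8,6,7]
j=2: v[2]=7 ≤ 7 → i=2, swap v[2],v[2] (no change) → [6,3,7,7,3,10,10,7,7,8,8,6,7]
j=3: v[3]=7 ≤ 7 → i=3, swap v[3],v[3] (no change) → [6,3,7,7,3,10,10,7,7,8,8,6,7]
j=4: v[4]=3 ≤ 7 → i=4, swap v[4],v[4] (no change) → [6,3,7,7,3,10,10,7,7,8,8,6,7]
j=5: v[5]=10 > 7 → no swap
j=6: v[6]=10 > 7 → no swap
j=7: v[7]=7 ≤ 7 → i=5, swap v[5],v[7] → [6,3,7,7,3,7,10,10,7,8,8,6,7]
j=8: v[8]=7 ≤ 7 → i=6, swap v[6],v[8] → [6,3,7,7,3,7,7,10,10,8,8,6,7]
j=9: v[9]=8 > 7 → no swap
j=10: v[10]=8 > 7 → no swap
j=11: v[11]=6 ≤ 7 → i=7, swap v[7],v[11] → [6,3,7,7,3,7,7,6,10,8,8,10,7]
final swap v[8],v[12] → [6,3,7,7,3,7,7,6,7,8,8,10,10]; return 8

[6,3,7,7,3,7,7,6,7,8,8,10,10]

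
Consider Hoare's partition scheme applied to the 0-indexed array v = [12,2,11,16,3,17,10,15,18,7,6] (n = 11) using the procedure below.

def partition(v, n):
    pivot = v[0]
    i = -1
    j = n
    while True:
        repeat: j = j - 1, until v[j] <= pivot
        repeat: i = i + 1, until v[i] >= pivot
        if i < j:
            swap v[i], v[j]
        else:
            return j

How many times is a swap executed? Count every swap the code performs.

3

pivot=12
j stops at 10 (6), i stops at 0 (12); swap ⇒ [6,2,11,16,3,17,10,15,18,7,12]
j stops at 9 (7), i stops at 3 (16); swap ⇒ [6,2,11,7,3,17,10,15,18,16,12]
j stops at 6 (10), i stops at 5 (17); swap ⇒ [6,2,11,7,3,10,17,15,18,16,12]
j stops at 5, i stops at 6; i≥j ⇒ return 5. v=[6,2,11,7,3,10,17,15,18,16,12]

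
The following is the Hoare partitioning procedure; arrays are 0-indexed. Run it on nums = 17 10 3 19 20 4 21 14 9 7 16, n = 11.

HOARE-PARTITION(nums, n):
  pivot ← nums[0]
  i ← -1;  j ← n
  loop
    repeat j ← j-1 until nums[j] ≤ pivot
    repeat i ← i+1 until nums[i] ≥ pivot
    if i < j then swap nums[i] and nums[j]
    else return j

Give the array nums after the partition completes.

16 10 3 7 9 4 14 21 20 19 17

pivot=17
j stops at 10 (16), i stops at 0 (17); swap ⇒ 16 10 3 19 20 4 21 14 9 7 17
j stops at 9 (7), i stops at 3 (19); swap ⇒ 16 10 3 7 20 4 21 14 9 19 17
j stops at 8 (9), i stops at 4 (20); swap ⇒ 16 10 3 7 9 4 21 14 20 19 17
j stops at 7 (14), i stops at 6 (21); swap ⇒ 16 10 3 7 9 4 14 21 20 19 17
j stops at 6, i stops at 7; i≥j ⇒ return 6. nums=16 10 3 7 9 4 14 21 20 19 17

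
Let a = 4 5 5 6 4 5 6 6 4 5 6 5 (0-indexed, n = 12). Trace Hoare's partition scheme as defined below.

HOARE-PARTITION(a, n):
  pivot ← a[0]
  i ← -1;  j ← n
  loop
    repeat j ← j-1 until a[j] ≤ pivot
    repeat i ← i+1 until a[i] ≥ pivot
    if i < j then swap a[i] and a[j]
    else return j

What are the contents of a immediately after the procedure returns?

4 4 5 6 5 5 6 6 4 5 6 5

pivot=4
j stops at 8 (4), i stops at 0 (4); swap ⇒ 4 5 5 6 4 5 6 6 4 5 6 5
j stops at 4 (4), i stops at 1 (5); swap ⇒ 4 4 5 6 5 5 6 6 4 5 6 5
j stops at 1, i stops at 2; i≥j ⇒ return 1. a=4 4 5 6 5 5 6 6 4 5 6 5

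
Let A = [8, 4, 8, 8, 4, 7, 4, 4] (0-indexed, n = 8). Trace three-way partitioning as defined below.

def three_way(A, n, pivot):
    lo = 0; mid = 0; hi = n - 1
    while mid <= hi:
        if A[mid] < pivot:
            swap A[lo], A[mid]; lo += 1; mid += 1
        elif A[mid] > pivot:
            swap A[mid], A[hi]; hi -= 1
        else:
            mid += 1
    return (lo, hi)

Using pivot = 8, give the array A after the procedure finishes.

lo=0 mid=0 hi=7
8=8: mid=1
4<8: swap(0,1), lo=1 mid=2 ⇒ [4, 8, 8, 8, 4, 7, 4, 4]
8=8: mid=3
8=8: mid=4
4<8: swap(1,4), lo=2 mid=5 ⇒ [4, 4, 8, 8, 8, 7, 4, 4]
7<8: swap(2,5), lo=3 mid=6 ⇒ [4, 4, 7, 8, 8, 8, 4, 4]
4<8: swap(3,6), lo=4 mid=7 ⇒ [4, 4, 7, 4, 8, 8, 8, 4]
4<8: swap(4,7), lo=5 mid=8 ⇒ [4, 4, 7, 4, 4, 8, 8, 8]
done. lo=5 hi=7; A=[4, 4, 7, 4, 4, 8, 8, 8]

[4, 4, 7, 4, 4, 8, 8, 8]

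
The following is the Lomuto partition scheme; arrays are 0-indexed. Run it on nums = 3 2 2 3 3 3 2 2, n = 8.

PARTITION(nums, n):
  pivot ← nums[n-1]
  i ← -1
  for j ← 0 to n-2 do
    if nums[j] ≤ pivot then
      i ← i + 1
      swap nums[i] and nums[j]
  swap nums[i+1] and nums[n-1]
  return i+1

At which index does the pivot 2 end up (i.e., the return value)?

3

pivot=2, i=-1
j=0: 3>2, skip
j=1: 2≤2, i=0, swap(0,1) ⇒ 2 3 2 3 3 3 2 2
j=2: 2≤2, i=1, swap(1,2) ⇒ 2 2 3 3 3 3 2 2
j=3: 3>2, skip
j=4: 3>2, skip
j=5: 3>2, skip
j=6: 2≤2, i=2, swap(2,6) ⇒ 2 2 2 3 3 3 3 2
swap(3,7) ⇒ 2 2 2 2 3 3 3 3; return 3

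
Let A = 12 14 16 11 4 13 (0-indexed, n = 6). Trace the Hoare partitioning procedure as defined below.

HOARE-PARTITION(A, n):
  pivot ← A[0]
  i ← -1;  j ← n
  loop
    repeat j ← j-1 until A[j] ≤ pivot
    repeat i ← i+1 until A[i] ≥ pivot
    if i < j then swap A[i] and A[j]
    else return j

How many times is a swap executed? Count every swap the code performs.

2

pivot = A[0] = 12; i = -1, j = 6
j→4 (A[4]=4≤12), i→0 (A[0]=12≥12); i<j, swap → 4 14 16 11 12 13
j→3 (A[3]=11≤12), i→1 (A[1]=14≥12); i<j, swap → 4 11 16 14 12 13
j→1, i→2; i≥j, return j=1. A = 4 11 16 14 12 13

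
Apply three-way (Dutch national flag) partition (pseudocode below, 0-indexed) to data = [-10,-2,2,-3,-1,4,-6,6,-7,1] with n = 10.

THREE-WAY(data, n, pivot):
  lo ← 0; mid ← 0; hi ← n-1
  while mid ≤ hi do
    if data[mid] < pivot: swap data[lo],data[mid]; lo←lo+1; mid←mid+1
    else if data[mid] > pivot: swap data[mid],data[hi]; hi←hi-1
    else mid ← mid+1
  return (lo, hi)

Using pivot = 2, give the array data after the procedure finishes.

[-10,-2,-3,-1,1,-6,-7,2,6,4]

pivot = 2; lo=0, mid=0, hi=9
data[mid]=-10<2: swap data[0],data[0]; lo=1,mid=1 → [-10,-2,2,-3,-1,4,-6,6,-7,1]
data[mid]=-2<2: swap data[1],data[1]; lo=2,mid=2 → [-10,-2,2,-3,-1,4,-6,6,-7,1]
data[mid]=2=2: mid=3
data[mid]=-3<2: swap data[2],data[3]; lo=3,mid=4 → [-10,-2,-3,2,-1,4,-6,6,-7,1]
data[mid]=-1<2: swap data[3],data[4]; lo=4,mid=5 → [-10,-2,-3,-1,2,4,-6,6,-7,1]
data[mid]=4>2: swap data[5],data[9]; hi=8 → [-10,-2,-3,-1,2,1,-6,6,-7,4]
data[mid]=1<2: swap data[4],data[5]; lo=5,mid=6 → [-10,-2,-3,-1,1,2,-6,6,-7,4]
data[mid]=-6<2: swap data[5],data[6]; lo=6,mid=7 → [-10,-2,-3,-1,1,-6,2,6,-7,4]
data[mid]=6>2: swap data[7],data[8]; hi=7 → [-10,-2,-3,-1,1,-6,2,-7,6,4]
data[mid]=-7<2: swap data[6],data[7]; lo=7,mid=8 → [-10,-2,-3,-1,1,-6,-7,2,6,4]
end: lo=7, hi=7; data = [-10,-2,-3,-1,1,-6,-7,2,6,4]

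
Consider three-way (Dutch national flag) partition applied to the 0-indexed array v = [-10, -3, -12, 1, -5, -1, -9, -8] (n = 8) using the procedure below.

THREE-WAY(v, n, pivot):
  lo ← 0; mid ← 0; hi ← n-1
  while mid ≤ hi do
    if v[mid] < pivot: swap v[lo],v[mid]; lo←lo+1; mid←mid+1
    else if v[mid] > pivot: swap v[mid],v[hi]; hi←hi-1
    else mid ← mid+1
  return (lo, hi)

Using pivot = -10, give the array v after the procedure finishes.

lo=0 mid=0 hi=7
-10=-10: mid=1
-3>-10: swap(1,7), hi=6 ⇒ [-10, -8, -12, 1, -5, -1, -9, -3]
-8>-10: swap(1,6), hi=5 ⇒ [-10, -9, -12, 1, -5, -1, -8, -3]
-9>-10: swap(1,5), hi=4 ⇒ [-10, -1, -12, 1, -5, -9, -8, -3]
-1>-10: swap(1,4), hi=3 ⇒ [-10, -5, -12, 1, -1, -9, -8, -3]
-5>-10: swap(1,3), hi=2 ⇒ [-10, 1, -12, -5, -1, -9, -8, -3]
1>-10: swap(1,2), hi=1 ⇒ [-10, -12, 1, -5, -1, -9, -8, -3]
-12<-10: swap(0,1), lo=1 mid=2 ⇒ [-12, -10, 1, -5, -1, -9, -8, -3]
done. lo=1 hi=1; v=[-12, -10, 1, -5, -1, -9, -8, -3]

[-12, -10, 1, -5, -1, -9, -8, -3]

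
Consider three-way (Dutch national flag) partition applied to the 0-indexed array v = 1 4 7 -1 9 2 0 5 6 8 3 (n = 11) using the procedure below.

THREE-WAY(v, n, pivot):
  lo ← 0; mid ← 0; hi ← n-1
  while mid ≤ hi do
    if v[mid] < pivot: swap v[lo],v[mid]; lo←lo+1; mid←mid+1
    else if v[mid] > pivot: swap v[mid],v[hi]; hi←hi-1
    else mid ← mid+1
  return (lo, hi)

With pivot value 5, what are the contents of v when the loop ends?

1 4 3 -1 2 0 5 6 8 9 7

pivot = 5; lo=0, mid=0, hi=10
v[mid]=1<5: swap v[0],v[0]; lo=1,mid=1 → 1 4 7 -1 9 2 0 5 6 8 3
v[mid]=4<5: swap v[1],v[1]; lo=2,mid=2 → 1 4 7 -1 9 2 0 5 6 8 3
v[mid]=7>5: swap v[2],v[10]; hi=9 → 1 4 3 -1 9 2 0 5 6 8 7
v[mid]=3<5: swap v[2],v[2]; lo=3,mid=3 → 1 4 3 -1 9 2 0 5 6 8 7
v[mid]=-1<5: swap v[3],v[3]; lo=4,mid=4 → 1 4 3 -1 9 2 0 5 6 8 7
v[mid]=9>5: swap v[4],v[9]; hi=8 → 1 4 3 -1 8 2 0 5 6 9 7
v[mid]=8>5: swap v[4],v[8]; hi=7 → 1 4 3 -1 6 2 0 5 8 9 7
v[mid]=6>5: swap v[4],v[7]; hi=6 → 1 4 3 -1 5 2 0 6 8 9 7
v[mid]=5=5: mid=5
v[mid]=2<5: swap v[4],v[5]; lo=5,mid=6 → 1 4 3 -1 2 5 0 6 8 9 7
v[mid]=0<5: swap v[5],v[6]; lo=6,mid=7 → 1 4 3 -1 2 0 5 6 8 9 7
end: lo=6, hi=6; v = 1 4 3 -1 2 0 5 6 8 9 7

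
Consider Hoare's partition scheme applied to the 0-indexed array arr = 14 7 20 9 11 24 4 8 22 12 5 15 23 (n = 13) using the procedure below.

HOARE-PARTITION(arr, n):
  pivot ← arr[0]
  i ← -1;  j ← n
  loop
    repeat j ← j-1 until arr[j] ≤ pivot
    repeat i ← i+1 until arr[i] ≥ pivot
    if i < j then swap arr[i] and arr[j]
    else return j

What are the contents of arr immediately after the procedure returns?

5 7 12 9 11 8 4 24 22 20 14 15 23

pivot = arr[0] = 14; i = -1, j = 13
j→10 (arr[10]=5≤14), i→0 (arr[0]=14≥14); i<j, swap → 5 7 20 9 11 24 4 8 22 12 14 15 23
j→9 (arr[9]=12≤14), i→2 (arr[2]=20≥14); i<j, swap → 5 7 12 9 11 24 4 8 22 20 14 15 23
j→7 (arr[7]=8≤14), i→5 (arr[5]=24≥14); i<j, swap → 5 7 12 9 11 8 4 24 22 20 14 15 23
j→6, i→7; i≥j, return j=6. arr = 5 7 12 9 11 8 4 24 22 20 14 15 23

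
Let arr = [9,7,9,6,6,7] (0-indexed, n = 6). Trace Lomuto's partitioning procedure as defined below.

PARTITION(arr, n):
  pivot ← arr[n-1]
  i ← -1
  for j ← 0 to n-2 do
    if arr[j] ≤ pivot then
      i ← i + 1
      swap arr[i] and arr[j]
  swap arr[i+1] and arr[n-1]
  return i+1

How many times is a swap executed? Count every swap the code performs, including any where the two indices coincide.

4

pivot = arr[5] = 7; i = -1
j=0: arr[0]=9 > 7 → no swap
j=1: arr[1]=7 ≤ 7 → i=0, swap arr[0],arr[1] → [7,9,9,6,6,7]
j=2: arr[2]=9 > 7 → no swap
j=3: arr[3]=6 ≤ 7 → i=1, swap arr[1],arr[3] → [7,6,9,9,6,7]
j=4: arr[4]=6 ≤ 7 → i=2, swap arr[2],arr[4] → [7,6,6,9,9,7]
final swap arr[3],arr[5] → [7,6,6,7,9,9]; return 3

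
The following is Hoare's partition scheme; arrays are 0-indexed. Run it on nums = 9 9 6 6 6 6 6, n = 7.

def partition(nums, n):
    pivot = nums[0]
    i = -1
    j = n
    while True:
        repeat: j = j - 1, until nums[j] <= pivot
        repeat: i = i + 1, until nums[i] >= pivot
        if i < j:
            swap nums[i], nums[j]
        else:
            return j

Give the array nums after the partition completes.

6 6 6 6 6 9 9

pivot = nums[0] = 9; i = -1, j = 7
j→6 (nums[6]=6≤9), i→0 (nums[0]=9≥9); i<j, swap → 6 9 6 6 6 6 9
j→5 (nums[5]=6≤9), i→1 (nums[1]=9≥9); i<j, swap → 6 6 6 6 6 9 9
j→4, i→5; i≥j, return j=4. nums = 6 6 6 6 6 9 9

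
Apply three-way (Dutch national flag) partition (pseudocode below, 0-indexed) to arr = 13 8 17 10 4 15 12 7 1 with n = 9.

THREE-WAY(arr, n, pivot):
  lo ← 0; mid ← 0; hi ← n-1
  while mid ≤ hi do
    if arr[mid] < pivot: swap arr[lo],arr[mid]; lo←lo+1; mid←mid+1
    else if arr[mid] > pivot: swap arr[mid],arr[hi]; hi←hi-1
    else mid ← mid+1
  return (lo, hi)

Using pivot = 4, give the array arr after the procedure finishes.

lo=0 mid=0 hi=8
13>4: swap(0,8), hi=7 ⇒ 1 8 17 10 4 15 12 7 13
1<4: swap(0,0), lo=1 mid=1 ⇒ 1 8 17 10 4 15 12 7 13
8>4: swap(1,7), hi=6 ⇒ 1 7 17 10 4 15 12 8 13
7>4: swap(1,6), hi=5 ⇒ 1 12 17 10 4 15 7 8 13
12>4: swap(1,5), hi=4 ⇒ 1 15 17 10 4 12 7 8 13
15>4: swap(1,4), hi=3 ⇒ 1 4 17 10 15 12 7 8 13
4=4: mid=2
17>4: swap(2,3), hi=2 ⇒ 1 4 10 17 15 12 7 8 13
10>4: swap(2,2), hi=1 ⇒ 1 4 10 17 15 12 7 8 13
done. lo=1 hi=1; arr=1 4 10 17 15 12 7 8 13

1 4 10 17 15 12 7 8 13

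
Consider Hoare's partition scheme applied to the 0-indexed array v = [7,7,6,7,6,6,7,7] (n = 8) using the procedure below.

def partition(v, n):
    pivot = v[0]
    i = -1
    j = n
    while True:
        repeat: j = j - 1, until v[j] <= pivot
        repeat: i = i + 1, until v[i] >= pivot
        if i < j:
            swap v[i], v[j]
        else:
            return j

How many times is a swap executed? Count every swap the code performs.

3

pivot = v[0] = 7; i = -1, j = 8
j→7 (v[7]=7≤7), i→0 (v[0]=7≥7); i<j, swap → [7,7,6,7,6,6,7,7]
j→6 (v[6]=7≤7), i→1 (v[1]=7≥7); i<j, swap → [7,7,6,7,6,6,7,7]
j→5 (v[5]=6≤7), i→3 (v[3]=7≥7); i<j, swap → [7,7,6,6,6,7,7,7]
j→4, i→5; i≥j, return j=4. v = [7,7,6,6,6,7,7,7]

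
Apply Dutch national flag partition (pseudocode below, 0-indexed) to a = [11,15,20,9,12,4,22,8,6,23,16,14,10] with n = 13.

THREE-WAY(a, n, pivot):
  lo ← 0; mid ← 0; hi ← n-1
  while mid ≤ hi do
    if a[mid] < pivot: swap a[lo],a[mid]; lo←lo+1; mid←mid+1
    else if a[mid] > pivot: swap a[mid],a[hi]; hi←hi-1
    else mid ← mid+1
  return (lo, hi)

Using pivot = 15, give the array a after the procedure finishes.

[11,10,9,12,4,14,8,6,15,16,23,22,20]

pivot = 15; lo=0, mid=0, hi=12
a[mid]=11<15: swap a[0],a[0]; lo=1,mid=1 → [11,15,20,9,12,4,22,8,6,23,16,14,10]
a[mid]=15=15: mid=2
a[mid]=20>15: swap a[2],a[12]; hi=11 → [11,15,10,9,12,4,22,8,6,23,16,14,20]
a[mid]=10<15: swap a[1],a[2]; lo=2,mid=3 → [11,10,15,9,12,4,22,8,6,23,16,14,20]
a[mid]=9<15: swap a[2],a[3]; lo=3,mid=4 → [11,10,9,15,12,4,22,8,6,23,16,14,20]
a[mid]=12<15: swap a[3],a[4]; lo=4,mid=5 → [11,10,9,12,15,4,22,8,6,23,16,14,20]
a[mid]=4<15: swap a[4],a[5]; lo=5,mid=6 → [11,10,9,12,4,15,22,8,6,23,16,14,20]
a[mid]=22>15: swap a[6],a[11]; hi=10 → [11,10,9,12,4,15,14,8,6,23,16,22,20]
a[mid]=14<15: swap a[5],a[6]; lo=6,mid=7 → [11,10,9,12,4,14,15,8,6,23,16,22,20]
a[mid]=8<15: swap a[6],a[7]; lo=7,mid=8 → [11,10,9,12,4,14,8,15,6,23,16,22,20]
a[mid]=6<15: swap a[7],a[8]; lo=8,mid=9 → [11,10,9,12,4,14,8,6,15,23,16,22,20]
a[mid]=23>15: swap a[9],a[10]; hi=9 → [11,10,9,12,4,14,8,6,15,16,23,22,20]
a[mid]=16>15: swap a[9],a[9]; hi=8 → [11,10,9,12,4,14,8,6,15,16,23,22,20]
end: lo=8, hi=8; a = [11,10,9,12,4,14,8,6,15,16,23,22,20]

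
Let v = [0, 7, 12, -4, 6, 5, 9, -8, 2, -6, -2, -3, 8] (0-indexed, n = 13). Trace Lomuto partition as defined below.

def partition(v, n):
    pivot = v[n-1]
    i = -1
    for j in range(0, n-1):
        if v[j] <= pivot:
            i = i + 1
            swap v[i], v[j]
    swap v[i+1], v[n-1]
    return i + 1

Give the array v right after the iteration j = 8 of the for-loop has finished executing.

pivot=8, i=-1
j=0: 0≤8, i=0, swap(0,0) ⇒ [0, 7, 12, -4, 6, 5, 9, -8, 2, -6, -2, -3, 8]
j=1: 7≤8, i=1, swap(1,1) ⇒ [0, 7, 12, -4, 6, 5, 9, -8, 2, -6, -2, -3, 8]
j=2: 12>8, skip
j=3: -4≤8, i=2, swap(2,3) ⇒ [0, 7, -4, 12, 6, 5, 9, -8, 2, -6, -2, -3, 8]
j=4: 6≤8, i=3, swap(3,4) ⇒ [0, 7, -4, 6, 12, 5, 9, -8, 2, -6, -2, -3, 8]
j=5: 5≤8, i=4, swap(4,5) ⇒ [0, 7, -4, 6, 5, 12, 9, -8, 2, -6, -2, -3, 8]
j=6: 9>8, skip
j=7: -8≤8, i=5, swap(5,7) ⇒ [0, 7, -4, 6, 5, -8, 9, 12, 2, -6, -2, -3, 8]
j=8: 2≤8, i=6, swap(6,8) ⇒ [0, 7, -4, 6, 5, -8, 2, 12, 9, -6, -2, -3, 8]
(after j=8) v = [0, 7, -4, 6, 5, -8, 2, 12, 9, -6, -2, -3, 8]

[0, 7, -4, 6, 5, -8, 2, 12, 9, -6, -2, -3, 8]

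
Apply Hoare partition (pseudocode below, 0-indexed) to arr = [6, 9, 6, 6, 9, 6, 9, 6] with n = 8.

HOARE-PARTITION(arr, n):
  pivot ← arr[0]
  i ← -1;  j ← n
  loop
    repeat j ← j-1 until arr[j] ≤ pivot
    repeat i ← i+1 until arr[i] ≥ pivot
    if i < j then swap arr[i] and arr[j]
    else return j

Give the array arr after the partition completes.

pivot=6
j stops at 7 (6), i stops at 0 (6); swap ⇒ [6, 9, 6, 6, 9, 6, 9, 6]
j stops at 5 (6), i stops at 1 (9); swap ⇒ [6, 6, 6, 6, 9, 9, 9, 6]
j stops at 3 (6), i stops at 2 (6); swap ⇒ [6, 6, 6, 6, 9, 9, 9, 6]
j stops at 2, i stops at 3; i≥j ⇒ return 2. arr=[6, 6, 6, 6, 9, 9, 9, 6]

[6, 6, 6, 6, 9, 9, 9, 6]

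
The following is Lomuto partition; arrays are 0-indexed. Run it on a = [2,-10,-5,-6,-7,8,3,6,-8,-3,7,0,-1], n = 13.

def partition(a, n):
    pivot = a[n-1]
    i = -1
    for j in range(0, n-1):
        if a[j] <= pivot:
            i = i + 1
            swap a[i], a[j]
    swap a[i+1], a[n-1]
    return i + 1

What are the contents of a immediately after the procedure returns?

[-10,-5,-6,-7,-8,-3,-1,6,2,8,7,0,3]

pivot=-1, i=-1
j=0: 2>-1, skip
j=1: -10≤-1, i=0, swap(0,1) ⇒ [-10,2,-5,-6,-7,8,3,6,-8,-3,7,0,-1]
j=2: -5≤-1, i=1, swap(1,2) ⇒ [-10,-5,2,-6,-7,8,3,6,-8,-3,7,0,-1]
j=3: -6≤-1, i=2, swap(2,3) ⇒ [-10,-5,-6,2,-7,8,3,6,-8,-3,7,0,-1]
j=4: -7≤-1, i=3, swap(3,4) ⇒ [-10,-5,-6,-7,2,8,3,6,-8,-3,7,0,-1]
j=5: 8>-1, skip
j=6: 3>-1, skip
j=7: 6>-1, skip
j=8: -8≤-1, i=4, swap(4,8) ⇒ [-10,-5,-6,-7,-8,8,3,6,2,-3,7,0,-1]
j=9: -3≤-1, i=5, swap(5,9) ⇒ [-10,-5,-6,-7,-8,-3,3,6,2,8,7,0,-1]
j=10: 7>-1, skip
j=11: 0>-1, skip
swap(6,12) ⇒ [-10,-5,-6,-7,-8,-3,-1,6,2,8,7,0,3]; return 6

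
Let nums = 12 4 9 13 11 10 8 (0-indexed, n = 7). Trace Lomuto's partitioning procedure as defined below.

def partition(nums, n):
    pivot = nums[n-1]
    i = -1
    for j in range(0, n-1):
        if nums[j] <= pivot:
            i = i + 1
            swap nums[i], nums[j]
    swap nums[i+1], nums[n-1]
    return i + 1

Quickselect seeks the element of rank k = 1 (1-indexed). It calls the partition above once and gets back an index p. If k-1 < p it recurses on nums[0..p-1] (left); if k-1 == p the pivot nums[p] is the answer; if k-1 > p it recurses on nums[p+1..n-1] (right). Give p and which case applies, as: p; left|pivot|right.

pivot = nums[6] = 8; i = -1
j=0: nums[0]=12 > 8 → no swap
j=1: nums[1]=4 ≤ 8 → i=0, swap nums[0],nums[1] → 4 12 9 13 11 10 8
j=2: nums[2]=9 > 8 → no swap
j=3: nums[3]=13 > 8 → no swap
j=4: nums[4]=11 > 8 → no swap
j=5: nums[5]=10 > 8 → no swap
final swap nums[1],nums[6] → 4 8 9 13 11 10 12; return 1
p = 1; k-1 = 0 < 1 ⇒ left

1; left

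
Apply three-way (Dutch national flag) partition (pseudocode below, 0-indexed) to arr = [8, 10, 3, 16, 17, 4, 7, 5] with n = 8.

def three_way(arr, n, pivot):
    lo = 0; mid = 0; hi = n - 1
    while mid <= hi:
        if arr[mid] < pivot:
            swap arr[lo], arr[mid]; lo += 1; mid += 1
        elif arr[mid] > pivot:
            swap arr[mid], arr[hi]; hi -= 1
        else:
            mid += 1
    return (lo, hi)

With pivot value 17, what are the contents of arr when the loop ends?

[8, 10, 3, 16, 4, 7, 5, 17]

pivot = 17; lo=0, mid=0, hi=7
arr[mid]=8<17: swap arr[0],arr[0]; lo=1,mid=1 → [8, 10, 3, 16, 17, 4, 7, 5]
arr[mid]=10<17: swap arr[1],arr[1]; lo=2,mid=2 → [8, 10, 3, 16, 17, 4, 7, 5]
arr[mid]=3<17: swap arr[2],arr[2]; lo=3,mid=3 → [8, 10, 3, 16, 17, 4, 7, 5]
arr[mid]=16<17: swap arr[3],arr[3]; lo=4,mid=4 → [8, 10, 3, 16, 17, 4, 7, 5]
arr[mid]=17=17: mid=5
arr[mid]=4<17: swap arr[4],arr[5]; lo=5,mid=6 → [8, 10, 3, 16, 4, 17, 7, 5]
arr[mid]=7<17: swap arr[5],arr[6]; lo=6,mid=7 → [8, 10, 3, 16, 4, 7, 17, 5]
arr[mid]=5<17: swap arr[6],arr[7]; lo=7,mid=8 → [8, 10, 3, 16, 4, 7, 5, 17]
end: lo=7, hi=7; arr = [8, 10, 3, 16, 4, 7, 5, 17]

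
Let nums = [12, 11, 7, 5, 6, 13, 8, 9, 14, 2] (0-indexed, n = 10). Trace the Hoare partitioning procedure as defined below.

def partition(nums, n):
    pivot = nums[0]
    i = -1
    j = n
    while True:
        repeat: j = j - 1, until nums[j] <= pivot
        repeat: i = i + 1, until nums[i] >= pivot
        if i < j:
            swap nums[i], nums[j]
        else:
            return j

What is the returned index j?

pivot=12
j stops at 9 (2), i stops at 0 (12); swap ⇒ [2, 11, 7, 5, 6, 13, 8, 9, 14, 12]
j stops at 7 (9), i stops at 5 (13); swap ⇒ [2, 11, 7, 5, 6, 9, 8, 13, 14, 12]
j stops at 6, i stops at 7; i≥j ⇒ return 6. nums=[2, 11, 7, 5, 6, 9, 8, 13, 14, 12]

6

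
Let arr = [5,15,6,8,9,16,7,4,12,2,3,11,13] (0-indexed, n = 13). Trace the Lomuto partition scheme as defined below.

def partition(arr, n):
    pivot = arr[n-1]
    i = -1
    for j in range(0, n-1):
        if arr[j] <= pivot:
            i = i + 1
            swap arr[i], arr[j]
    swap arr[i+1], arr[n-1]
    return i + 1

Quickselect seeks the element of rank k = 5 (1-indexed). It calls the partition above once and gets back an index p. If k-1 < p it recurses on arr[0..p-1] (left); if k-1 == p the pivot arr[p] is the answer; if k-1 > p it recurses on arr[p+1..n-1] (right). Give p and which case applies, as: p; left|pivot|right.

pivot = arr[12] = 13; i = -1
j=0: arr[0]=5 ≤ 13 → i=0, swap arr[0],arr[0] (no change) → [5,15,6,8,9,16,7,4,12,2,3,11,13]
j=1: arr[1]=15 > 13 → no swap
j=2: arr[2]=6 ≤ 13 → i=1, swap arr[1],arr[2] → [5,6,15,8,9,16,7,4,12,2,3,11,13]
j=3: arr[3]=8 ≤ 13 → i=2, swap arr[2],arr[3] → [5,6,8,15,9,16,7,4,12,2,3,11,13]
j=4: arr[4]=9 ≤ 13 → i=3, swap arr[3],arr[4] → [5,6,8,9,15,16,7,4,12,2,3,11,13]
j=5: arr[5]=16 > 13 → no swap
j=6: arr[6]=7 ≤ 13 → i=4, swap arr[4],arr[6] → [5,6,8,9,7,16,15,4,12,2,3,11,13]
j=7: arr[7]=4 ≤ 13 → i=5, swap arr[5],arr[7] → [5,6,8,9,7,4,15,16,12,2,3,11,13]
j=8: arr[8]=12 ≤ 13 → i=6, swap arr[6],arr[8] → [5,6,8,9,7,4,12,16,15,2,3,11,13]
j=9: arr[9]=2 ≤ 13 → i=7, swap arr[7],arr[9] → [5,6,8,9,7,4,12,2,15,16,3,11,13]
j=10: arr[10]=3 ≤ 13 → i=8, swap arr[8],arr[10] → [5,6,8,9,7,4,12,2,3,16,15,11,13]
j=11: arr[11]=11 ≤ 13 → i=9, swap arr[9],arr[11] → [5,6,8,9,7,4,12,2,3,11,15,16,13]
final swap arr[10],arr[12] → [5,6,8,9,7,4,12,2,3,11,13,16,15]; return 10
p = 10; k-1 = 4 < 10 ⇒ left

10; left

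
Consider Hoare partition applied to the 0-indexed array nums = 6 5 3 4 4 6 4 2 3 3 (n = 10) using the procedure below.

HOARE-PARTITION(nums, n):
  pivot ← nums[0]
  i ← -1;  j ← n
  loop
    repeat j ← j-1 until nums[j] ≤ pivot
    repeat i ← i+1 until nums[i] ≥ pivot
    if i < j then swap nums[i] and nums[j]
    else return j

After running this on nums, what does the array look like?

pivot=6
j stops at 9 (3), i stops at 0 (6); swap ⇒ 3 5 3 4 4 6 4 2 3 6
j stops at 8 (3), i stops at 5 (6); swap ⇒ 3 5 3 4 4 3 4 2 6 6
j stops at 7, i stops at 8; i≥j ⇒ return 7. nums=3 5 3 4 4 3 4 2 6 6

3 5 3 4 4 3 4 2 6 6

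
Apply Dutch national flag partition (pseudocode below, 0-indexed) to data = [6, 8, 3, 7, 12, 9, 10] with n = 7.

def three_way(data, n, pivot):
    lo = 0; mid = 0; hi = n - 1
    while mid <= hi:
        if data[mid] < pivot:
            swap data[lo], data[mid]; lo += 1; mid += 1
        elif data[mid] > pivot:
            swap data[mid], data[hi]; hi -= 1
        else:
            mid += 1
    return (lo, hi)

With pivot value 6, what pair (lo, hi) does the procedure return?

(1, 1)

lo=0 mid=0 hi=6
6=6: mid=1
8>6: swap(1,6), hi=5 ⇒ [6, 10, 3, 7, 12, 9, 8]
10>6: swap(1,5), hi=4 ⇒ [6, 9, 3, 7, 12, 10, 8]
9>6: swap(1,4), hi=3 ⇒ [6, 12, 3, 7, 9, 10, 8]
12>6: swap(1,3), hi=2 ⇒ [6, 7, 3, 12, 9, 10, 8]
7>6: swap(1,2), hi=1 ⇒ [6, 3, 7, 12, 9, 10, 8]
3<6: swap(0,1), lo=1 mid=2 ⇒ [3, 6, 7, 12, 9, 10, 8]
done. lo=1 hi=1; data=[3, 6, 7, 12, 9, 10, 8]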